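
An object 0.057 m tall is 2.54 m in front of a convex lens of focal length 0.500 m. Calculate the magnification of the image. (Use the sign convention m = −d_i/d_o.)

1/d_i = 1/f − 1/d_o = 1/(0.5000) − 1/(2.54) = 1.606, so d_i = 0.6225 m.
m = −d_i/d_o = −(0.6225)/(2.54) = -0.245.
The image is real, inverted and reduced, on the far side of the lens.

m = -0.245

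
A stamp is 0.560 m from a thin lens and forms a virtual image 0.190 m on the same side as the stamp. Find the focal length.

f = -0.288 m (diverging)

Virtual image ⇒ d_i = −0.190 m.
1/f = 1/d_o + 1/d_i = 1/(0.560) + 1/(-0.190) = -3.477, so f = -0.288 m.
Since f is negative, the thin lens is diverging.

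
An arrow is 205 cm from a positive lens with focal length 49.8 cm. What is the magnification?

m = -0.321

1/d_i = 1/f − 1/d_o = 1/(49.80) − 1/(205) = 0.01520, so d_i = 65.78 cm.
m = −d_i/d_o = −(65.78)/(205) = -0.321.
The image is real, inverted and reduced, on the far side of the lens.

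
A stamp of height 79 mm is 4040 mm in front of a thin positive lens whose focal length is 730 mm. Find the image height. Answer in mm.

17.4 mm

1/d_i = 1/f − 1/d_o = 1/(730.0) − 1/(4040) = 0.001122, so d_i = 891.0 mm.
m = −d_i/d_o = -0.2205.
|h_i| = |m|·h_o = 0.2205 × 79 = 17.4 mm. The image is real, inverted and reduced, on the far side of the lens.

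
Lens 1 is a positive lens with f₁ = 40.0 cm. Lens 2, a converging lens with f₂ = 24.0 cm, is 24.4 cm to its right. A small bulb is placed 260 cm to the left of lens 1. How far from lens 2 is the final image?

11.7 cm

Lens 1: 1/d_i1 = 1/f₁ − 1/d_o1 = 1/(40.0) − 1/(260) = 0.02115, so d_i1 = 47.27 cm.
The intermediate image is 47.27 cm to the right of lens 1, which lies 22.87 cm to the right of lens 2 — a virtual object — so d_o2 = −22.87 cm.
Lens 2: 1/d_i2 = 1/f₂ − 1/d_o2 = 1/(24.0) − 1/(-22.87) = 0.08539, so d_i2 = 11.7 cm.
The final image is real, 11.7 cm to the right of lens 2 (overall magnification ≈ -0.093).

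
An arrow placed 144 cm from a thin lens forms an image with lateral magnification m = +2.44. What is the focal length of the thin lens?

f = 244 cm (converging)

m = −d_i/d_o ⇒ d_i = −m·d_o = −(+2.44)·(144) = -351.4 cm.
1/f = 1/d_o + 1/d_i = 1/(144) + 1/(-351.4) = 0.004099, so f = 244 cm.
Since f is positive, the thin lens is converging.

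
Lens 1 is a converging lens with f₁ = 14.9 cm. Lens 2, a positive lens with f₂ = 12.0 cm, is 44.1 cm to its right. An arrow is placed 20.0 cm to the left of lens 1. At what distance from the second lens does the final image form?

Lens 1: 1/d_i1 = 1/f₁ − 1/d_o1 = 1/(14.9) − 1/(20.0) = 0.01711, so d_i1 = 58.43 cm.
The intermediate image is 58.43 cm to the right of lens 1, which lies 14.33 cm to the right of lens 2 — a virtual object — so d_o2 = −14.33 cm.
Lens 2: 1/d_i2 = 1/f₂ − 1/d_o2 = 1/(12.0) − 1/(-14.33) = 0.1531, so d_i2 = 6.53 cm.
The final image is real, 6.53 cm to the right of lens 2 (overall magnification ≈ -1.3).

6.53 cm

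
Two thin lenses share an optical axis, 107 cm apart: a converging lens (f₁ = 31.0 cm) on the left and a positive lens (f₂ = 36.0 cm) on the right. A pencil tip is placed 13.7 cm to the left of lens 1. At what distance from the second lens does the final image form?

Lens 1: 1/d_i1 = 1/f₁ − 1/d_o1 = 1/(31.0) − 1/(13.7) = -0.04073, so d_i1 = -24.55 cm.
The intermediate image is 24.55 cm to the left of lens 1 (virtual), which is 107 − (-24.55) = 131.6 cm to the left of lens 2, so d_o2 = +131.6 cm.
Lens 2: 1/d_i2 = 1/f₂ − 1/d_o2 = 1/(36.0) − 1/(131.6) = 0.02018, so d_i2 = 49.6 cm.
The final image is real, 49.6 cm to the right of lens 2 (overall magnification ≈ -0.68).

49.6 cm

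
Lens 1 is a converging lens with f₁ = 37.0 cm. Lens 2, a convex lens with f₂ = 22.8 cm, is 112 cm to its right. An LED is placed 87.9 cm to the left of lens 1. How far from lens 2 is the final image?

43.3 cm

Lens 1: 1/d_i1 = 1/f₁ − 1/d_o1 = 1/(37.0) − 1/(87.9) = 0.01565, so d_i1 = 63.90 cm.
The intermediate image is 63.90 cm to the right of lens 1, which is 112 − (63.90) = 48.10 cm to the left of lens 2, so d_o2 = +48.10 cm.
Lens 2: 1/d_i2 = 1/f₂ − 1/d_o2 = 1/(22.8) − 1/(48.10) = 0.02307, so d_i2 = 43.3 cm.
The final image is real, 43.3 cm to the right of lens 2 (overall magnification ≈ 0.65).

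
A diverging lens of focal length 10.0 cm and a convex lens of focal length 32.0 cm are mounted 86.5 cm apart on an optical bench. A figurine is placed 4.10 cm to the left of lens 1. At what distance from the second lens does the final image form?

Lens 1 is diverging, so f₁ = −10.0 cm.
Lens 1: 1/d_i1 = 1/f₁ − 1/d_o1 = 1/(-10.0) − 1/(4.10) = -0.3439, so d_i1 = -2.908 cm.
The intermediate image is 2.908 cm to the left of lens 1 (virtual), which is 86.5 − (-2.908) = 89.41 cm to the left of lens 2, so d_o2 = +89.41 cm.
Lens 2: 1/d_i2 = 1/f₂ − 1/d_o2 = 1/(32.0) − 1/(89.41) = 0.02007, so d_i2 = 49.8 cm.
The final image is real, 49.8 cm to the right of lens 2 (overall magnification ≈ -0.40).

49.8 cm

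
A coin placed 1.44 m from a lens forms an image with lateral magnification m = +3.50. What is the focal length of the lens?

m = −d_i/d_o ⇒ d_i = −m·d_o = −(+3.50)·(1.44) = -5.040 m.
1/f = 1/d_o + 1/d_i = 1/(1.44) + 1/(-5.040) = 0.4960, so f = 2.02 m.
Since f is positive, the lens is converging.

f = 2.02 m (converging)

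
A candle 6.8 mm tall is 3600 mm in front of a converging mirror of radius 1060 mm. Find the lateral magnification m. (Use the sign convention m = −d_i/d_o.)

m = -0.173

f = R/2 = 1060/2 = 530.0 mm.
1/d_i = 1/f − 1/d_o = 1/(530.0) − 1/(3600) = 0.001609, so d_i = 621.5 mm.
m = −d_i/d_o = −(621.5)/(3600) = -0.173.
The image is real, inverted and reduced, in front of the mirror.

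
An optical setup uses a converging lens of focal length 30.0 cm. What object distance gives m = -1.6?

48.8 cm

m = −d_i/d_o ⇒ d_i = −m·d_o.
1/f = 1/d_o + 1/d_i = 1/d_o − 1/(m·d_o) = (1 − 1/m)/d_o, so d_o = f(1 − 1/m) = (30.00)(1 − 1/(-1.6)) = 48.8 cm.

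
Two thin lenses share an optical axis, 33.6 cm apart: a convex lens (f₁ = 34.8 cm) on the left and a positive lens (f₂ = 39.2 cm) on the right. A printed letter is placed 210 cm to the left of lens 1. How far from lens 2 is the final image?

6.72 cm

Lens 1: 1/d_i1 = 1/f₁ − 1/d_o1 = 1/(34.8) − 1/(210) = 0.02397, so d_i1 = 41.71 cm.
The intermediate image is 41.71 cm to the right of lens 1, which lies 8.110 cm to the right of lens 2 — a virtual object — so d_o2 = −8.110 cm.
Lens 2: 1/d_i2 = 1/f₂ − 1/d_o2 = 1/(39.2) − 1/(-8.110) = 0.1488, so d_i2 = 6.72 cm.
The final image is real, 6.72 cm to the right of lens 2 (overall magnification ≈ -0.16).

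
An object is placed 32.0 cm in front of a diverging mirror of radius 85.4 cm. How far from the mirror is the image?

f = R/2 = 85.4/2 = 42.70 cm; for a diverging mirror, f = -42.70 cm.
Mirror equation: 1/s_i = 1/f − 1/s_o = 1/(-42.70) − 1/(32.0) = -0.02342 − 0.03125 = -0.05467, so s_i = -18.3 cm.
The image is virtual, upright and reduced, behind the mirror.

18.3 cm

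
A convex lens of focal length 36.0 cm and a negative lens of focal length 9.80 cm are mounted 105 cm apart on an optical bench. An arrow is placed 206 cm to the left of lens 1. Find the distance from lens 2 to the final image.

8.45 cm

Lens 1: 1/d_i1 = 1/f₁ − 1/d_o1 = 1/(36.0) − 1/(206) = 0.02292, so d_i1 = 43.62 cm.
The intermediate image is 43.62 cm to the right of lens 1, which is 105 − (43.62) = 61.38 cm to the left of lens 2, so d_o2 = +61.38 cm.
Lens 2 is diverging, so f₂ = −9.80 cm.
Lens 2: 1/d_i2 = 1/f₂ − 1/d_o2 = 1/(-9.80) − 1/(61.38) = -0.1183, so d_i2 = -8.45 cm.
The final image is virtual, 8.45 cm to the left of lens 2 (overall magnification ≈ -0.029).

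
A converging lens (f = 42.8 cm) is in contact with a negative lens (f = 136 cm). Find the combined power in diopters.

P₁ = 1/f₁ = 1/(0.428 m) = +2.336 D; P₂ = 1/f₂ = 1/(-1.36 m) = -0.7353 D.
For thin lenses in contact, P = P₁ + P₂ = (+2.336) + (-0.7353) = +1.60 D.

P = +1.60 D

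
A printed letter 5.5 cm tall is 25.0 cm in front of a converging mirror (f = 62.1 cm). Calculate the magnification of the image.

m = +1.67

1/d_i = 1/f − 1/d_o = 1/(62.10) − 1/(25.0) = -0.02390, so d_i = -41.85 cm.
m = −d_i/d_o = −(-41.85)/(25.0) = +1.67.
The image is virtual, upright and enlarged, behind the mirror.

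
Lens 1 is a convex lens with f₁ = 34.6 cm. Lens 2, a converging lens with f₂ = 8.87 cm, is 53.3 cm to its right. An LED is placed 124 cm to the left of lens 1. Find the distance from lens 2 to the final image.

Lens 1: 1/d_i1 = 1/f₁ − 1/d_o1 = 1/(34.6) − 1/(124) = 0.02084, so d_i1 = 47.99 cm.
The intermediate image is 47.99 cm to the right of lens 1, which is 53.3 − (47.99) = 5.310 cm to the left of lens 2, so d_o2 = +5.310 cm.
Lens 2: 1/d_i2 = 1/f₂ − 1/d_o2 = 1/(8.87) − 1/(5.310) = -0.07558, so d_i2 = -13.2 cm.
The final image is virtual, 13.2 cm to the left of lens 2 (overall magnification ≈ -0.96).

13.2 cm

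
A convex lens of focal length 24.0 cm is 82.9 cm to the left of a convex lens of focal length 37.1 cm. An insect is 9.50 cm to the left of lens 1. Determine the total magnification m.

m = -0.998

Lens 1: 1/d_i1 = 1/(24.0) − 1/(9.50) = -0.06360, so d_i1 = -15.72 cm; m₁ = −d_i1/d_o1 = +1.655.
d_o2 = 82.9 − (-15.72) = 98.62 cm.
Lens 2: 1/d_i2 = 1/(37.1) − 1/(98.62) = 0.01681, so d_i2 = 59.47 cm; m₂ = −d_i2/d_o2 = -0.6031.
m = m₁·m₂ = (+1.655)(-0.6031) = -0.998.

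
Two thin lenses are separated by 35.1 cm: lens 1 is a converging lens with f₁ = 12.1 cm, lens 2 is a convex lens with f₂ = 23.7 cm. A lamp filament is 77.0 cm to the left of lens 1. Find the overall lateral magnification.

m = -1.49

Lens 1: 1/d_i1 = 1/(12.1) − 1/(77.0) = 0.06966, so d_i1 = 14.36 cm; m₁ = −d_i1/d_o1 = -0.1865.
d_o2 = 35.1 − (14.36) = 20.74 cm.
Lens 2: 1/d_i2 = 1/(23.7) − 1/(20.74) = -0.006022, so d_i2 = -166.1 cm; m₂ = −d_i2/d_o2 = +8.007.
m = m₁·m₂ = (-0.1865)(+8.007) = -1.49.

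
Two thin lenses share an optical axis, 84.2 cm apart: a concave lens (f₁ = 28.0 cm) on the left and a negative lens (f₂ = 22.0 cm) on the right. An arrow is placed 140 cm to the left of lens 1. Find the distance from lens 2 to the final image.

Lens 1 is diverging, so f₁ = −28.0 cm.
Lens 1: 1/d_i1 = 1/f₁ − 1/d_o1 = 1/(-28.0) − 1/(140) = -0.04286, so d_i1 = -23.33 cm.
The intermediate image is 23.33 cm to the left of lens 1 (virtual), which is 84.2 − (-23.33) = 107.5 cm to the left of lens 2, so d_o2 = +107.5 cm.
Lens 2 is diverging, so f₂ = −22.0 cm.
Lens 2: 1/d_i2 = 1/f₂ − 1/d_o2 = 1/(-22.0) − 1/(107.5) = -0.05476, so d_i2 = -18.3 cm.
The final image is virtual, 18.3 cm to the left of lens 2 (overall magnification ≈ 0.028).

18.3 cm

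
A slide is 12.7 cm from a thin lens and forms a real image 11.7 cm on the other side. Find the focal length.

Real image ⇒ d_i = +11.7 cm.
1/f = 1/d_o + 1/d_i = 1/(12.7) + 1/(11.7) = 0.1642, so f = 6.09 cm.
Since f is positive, the thin lens is converging.

f = 6.09 cm (converging)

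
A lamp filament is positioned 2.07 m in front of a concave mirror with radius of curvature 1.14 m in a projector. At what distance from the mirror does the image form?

0.787 m

f = R/2 = 1.14/2 = 0.5700 m.
Mirror equation: 1/s_i = 1/f − 1/s_o = 1/(0.5700) − 1/(2.07) = 1.754 − 0.4831 = 1.271, so s_i = 0.787 m.
The image is real, inverted and reduced, in front of the mirror.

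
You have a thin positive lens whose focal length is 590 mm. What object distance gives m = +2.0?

295 mm

m = −d_i/d_o ⇒ d_i = −m·d_o.
1/f = 1/d_o + 1/d_i = 1/d_o − 1/(m·d_o) = (1 − 1/m)/d_o, so d_o = f(1 − 1/m) = (590.0)(1 − 1/(+2.0)) = 295 mm.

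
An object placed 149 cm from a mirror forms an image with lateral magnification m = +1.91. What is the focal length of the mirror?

m = −d_i/d_o ⇒ d_i = −m·d_o = −(+1.91)·(149) = -284.6 cm.
1/f = 1/d_o + 1/d_i = 1/(149) + 1/(-284.6) = 0.003198, so f = 313 cm.
Since f is positive, the mirror is concave.

f = 313 cm (concave)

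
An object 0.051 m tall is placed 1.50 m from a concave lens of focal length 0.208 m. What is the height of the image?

0.00621 m

For a concave lens, f = -0.208 m.
1/d_i = 1/f − 1/d_o = 1/(-0.2080) − 1/(1.50) = -5.474, so d_i = -0.1827 m.
m = −d_i/d_o = +0.1218.
|h_i| = |m|·h_o = 0.1218 × 0.051 = 0.00621 m. The image is virtual, upright and reduced, on the same side as the object.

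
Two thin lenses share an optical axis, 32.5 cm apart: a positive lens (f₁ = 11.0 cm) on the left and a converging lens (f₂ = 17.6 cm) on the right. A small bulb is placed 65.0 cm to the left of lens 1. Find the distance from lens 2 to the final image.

204 cm

Lens 1: 1/d_i1 = 1/f₁ − 1/d_o1 = 1/(11.0) − 1/(65.0) = 0.07552, so d_i1 = 13.24 cm.
The intermediate image is 13.24 cm to the right of lens 1, which is 32.5 − (13.24) = 19.26 cm to the left of lens 2, so d_o2 = +19.26 cm.
Lens 2: 1/d_i2 = 1/f₂ − 1/d_o2 = 1/(17.6) − 1/(19.26) = 0.004897, so d_i2 = 204 cm.
The final image is real, 204 cm to the right of lens 2 (overall magnification ≈ 2.2).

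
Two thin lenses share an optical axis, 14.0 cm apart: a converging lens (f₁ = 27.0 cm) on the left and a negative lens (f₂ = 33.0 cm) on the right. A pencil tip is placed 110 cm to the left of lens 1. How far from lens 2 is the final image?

64.1 cm

Lens 1: 1/d_i1 = 1/f₁ − 1/d_o1 = 1/(27.0) − 1/(110) = 0.02795, so d_i1 = 35.78 cm.
The intermediate image is 35.78 cm to the right of lens 1, which lies 21.78 cm to the right of lens 2 — a virtual object — so d_o2 = −21.78 cm.
Lens 2 is diverging, so f₂ = −33.0 cm.
Lens 2: 1/d_i2 = 1/f₂ − 1/d_o2 = 1/(-33.0) − 1/(-21.78) = 0.01561, so d_i2 = 64.1 cm.
The final image is real, 64.1 cm to the right of lens 2 (overall magnification ≈ -0.96).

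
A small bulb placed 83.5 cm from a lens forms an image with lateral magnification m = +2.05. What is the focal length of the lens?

f = 163 cm (converging)

m = −d_i/d_o ⇒ d_i = −m·d_o = −(+2.05)·(83.5) = -171.2 cm.
1/f = 1/d_o + 1/d_i = 1/(83.5) + 1/(-171.2) = 0.006135, so f = 163 cm.
Since f is positive, the lens is converging.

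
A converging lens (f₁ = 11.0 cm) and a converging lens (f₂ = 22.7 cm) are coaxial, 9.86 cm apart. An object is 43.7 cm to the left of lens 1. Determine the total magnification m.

m = -0.277

Lens 1: 1/d_i1 = 1/(11.0) − 1/(43.7) = 0.06803, so d_i1 = 14.70 cm; m₁ = −d_i1/d_o1 = -0.3364.
d_o2 = 9.86 − (14.70) = -4.840 cm (virtual object).
Lens 2: 1/d_i2 = 1/(22.7) − 1/(-4.840) = 0.2507, so d_i2 = 3.989 cm; m₂ = −d_i2/d_o2 = +0.8243.
m = m₁·m₂ = (-0.3364)(+0.8243) = -0.277.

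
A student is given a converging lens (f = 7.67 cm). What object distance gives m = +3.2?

5.27 cm

m = −d_i/d_o ⇒ d_i = −m·d_o.
1/f = 1/d_o + 1/d_i = 1/d_o − 1/(m·d_o) = (1 − 1/m)/d_o, so d_o = f(1 − 1/m) = (7.670)(1 − 1/(+3.2)) = 5.27 cm.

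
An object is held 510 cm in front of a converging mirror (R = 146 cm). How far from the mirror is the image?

f = R/2 = 146/2 = 73.00 cm.
Mirror equation: 1/q = 1/f − 1/p = 1/(73.00) − 1/(510) = 0.01370 − 0.001961 = 0.01174, so q = 85.2 cm.
The image is real, inverted and reduced, in front of the mirror.

85.2 cm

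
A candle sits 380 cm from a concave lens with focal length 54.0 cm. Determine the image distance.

47.3 cm

For a concave lens, f = -54.0 cm.
Lens equation: 1/v = 1/f − 1/u = 1/(-54.00) − 1/(380) = -0.01852 − 0.002632 = -0.02115, so v = -47.3 cm.
The image is virtual, upright and reduced, on the same side as the object.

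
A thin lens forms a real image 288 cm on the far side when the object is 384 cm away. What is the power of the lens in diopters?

d_i = +288 cm.
1/f = 1/d_o + 1/d_i = 1/(384) + 1/(288) = 0.006076 cm⁻¹.
f = 164.6 cm = 1.646 m, so P = 1/f = +0.608 D.

P = +0.608 D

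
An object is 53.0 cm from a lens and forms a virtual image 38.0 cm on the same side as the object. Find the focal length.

Virtual image ⇒ d_i = −38.0 cm.
1/f = 1/d_o + 1/d_i = 1/(53.0) + 1/(-38.0) = -0.007448, so f = -134 cm.
Since f is negative, the lens is diverging.

f = -134 cm (diverging)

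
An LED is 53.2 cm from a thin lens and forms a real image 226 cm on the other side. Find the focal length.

Real image ⇒ d_i = +226 cm.
1/f = 1/d_o + 1/d_i = 1/(53.2) + 1/(226) = 0.02322, so f = 43.1 cm.
Since f is positive, the thin lens is converging.

f = 43.1 cm (converging)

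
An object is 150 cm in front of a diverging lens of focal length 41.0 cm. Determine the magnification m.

m = +0.215

For a diverging lens, f = -41.0 cm.
1/d_i = 1/f − 1/d_o = 1/(-41.00) − 1/(150) = -0.03106, so d_i = -32.20 cm.
m = −d_i/d_o = −(-32.20)/(150) = +0.215.
The image is virtual, upright and reduced, on the same side as the object.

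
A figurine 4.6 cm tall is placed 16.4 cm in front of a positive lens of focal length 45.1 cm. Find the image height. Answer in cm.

7.23 cm

1/d_i = 1/f − 1/d_o = 1/(45.10) − 1/(16.4) = -0.03880, so d_i = -25.77 cm.
m = −d_i/d_o = +1.571.
|h_i| = |m|·h_o = 1.571 × 4.6 = 7.23 cm. The image is virtual, upright and enlarged, on the same side as the object.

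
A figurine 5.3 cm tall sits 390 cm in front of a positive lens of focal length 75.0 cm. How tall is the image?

1.26 cm

1/d_i = 1/f − 1/d_o = 1/(75.00) − 1/(390) = 0.01077, so d_i = 92.86 cm.
m = −d_i/d_o = -0.2381.
|h_i| = |m|·h_o = 0.2381 × 5.3 = 1.26 cm. The image is real, inverted and reduced, on the far side of the lens.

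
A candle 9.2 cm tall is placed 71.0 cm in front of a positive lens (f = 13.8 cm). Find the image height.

2.22 cm

1/d_i = 1/f − 1/d_o = 1/(13.80) − 1/(71.0) = 0.05838, so d_i = 17.13 cm.
m = −d_i/d_o = -0.2413.
|h_i| = |m|·h_o = 0.2413 × 9.2 = 2.22 cm. The image is real, inverted and reduced, on the far side of the lens.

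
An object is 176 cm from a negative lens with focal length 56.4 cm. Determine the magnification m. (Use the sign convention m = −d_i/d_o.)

For a negative lens, f = -56.4 cm.
1/d_i = 1/f − 1/d_o = 1/(-56.40) − 1/(176) = -0.02341, so d_i = -42.71 cm.
m = −d_i/d_o = −(-42.71)/(176) = +0.243.
The image is virtual, upright and reduced, on the same side as the object.

m = +0.243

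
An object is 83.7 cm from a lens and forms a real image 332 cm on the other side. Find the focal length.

f = 66.8 cm (converging)

Real image ⇒ d_i = +332 cm.
1/f = 1/d_o + 1/d_i = 1/(83.7) + 1/(332) = 0.01496, so f = 66.8 cm.
Since f is positive, the lens is converging.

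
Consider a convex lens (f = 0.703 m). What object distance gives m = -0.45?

m = −d_i/d_o ⇒ d_i = −m·d_o.
1/f = 1/d_o + 1/d_i = 1/d_o − 1/(m·d_o) = (1 − 1/m)/d_o, so d_o = f(1 − 1/m) = (0.7030)(1 − 1/(-0.45)) = 2.27 m.

2.27 m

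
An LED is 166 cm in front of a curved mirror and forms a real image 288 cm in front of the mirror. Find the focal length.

f = 105 cm (concave)

Real image ⇒ d_i = +288 cm.
1/f = 1/d_o + 1/d_i = 1/(166) + 1/(288) = 0.009496, so f = 105 cm.
Since f is positive, the curved mirror is concave.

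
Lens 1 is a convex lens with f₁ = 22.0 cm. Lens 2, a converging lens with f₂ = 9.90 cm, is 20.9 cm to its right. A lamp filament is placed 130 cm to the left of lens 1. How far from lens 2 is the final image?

Lens 1: 1/d_i1 = 1/f₁ − 1/d_o1 = 1/(22.0) − 1/(130) = 0.03776, so d_i1 = 26.48 cm.
The intermediate image is 26.48 cm to the right of lens 1, which lies 5.580 cm to the right of lens 2 — a virtual object — so d_o2 = −5.580 cm.
Lens 2: 1/d_i2 = 1/f₂ − 1/d_o2 = 1/(9.90) − 1/(-5.580) = 0.2802, so d_i2 = 3.57 cm.
The final image is real, 3.57 cm to the right of lens 2 (overall magnification ≈ -0.13).

3.57 cm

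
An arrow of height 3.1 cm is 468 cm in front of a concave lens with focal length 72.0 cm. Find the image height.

0.413 cm

For a concave lens, f = -72.0 cm.
1/d_i = 1/f − 1/d_o = 1/(-72.00) − 1/(468) = -0.01603, so d_i = -62.40 cm.
m = −d_i/d_o = +0.1333.
|h_i| = |m|·h_o = 0.1333 × 3.1 = 0.413 cm. The image is virtual, upright and reduced, on the same side as the object.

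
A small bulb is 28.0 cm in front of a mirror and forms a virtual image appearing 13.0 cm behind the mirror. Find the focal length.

f = -24.3 cm (convex)

Virtual image ⇒ d_i = −13.0 cm.
1/f = 1/d_o + 1/d_i = 1/(28.0) + 1/(-13.0) = -0.04121, so f = -24.3 cm.
Since f is negative, the mirror is convex.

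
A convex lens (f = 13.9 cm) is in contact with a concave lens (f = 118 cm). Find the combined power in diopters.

P = +6.35 D

P₁ = 1/f₁ = 1/(0.139 m) = +7.194 D; P₂ = 1/f₂ = 1/(-1.18 m) = -0.8475 D.
For thin lenses in contact, P = P₁ + P₂ = (+7.194) + (-0.8475) = +6.35 D.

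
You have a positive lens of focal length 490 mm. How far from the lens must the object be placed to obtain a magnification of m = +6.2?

m = −d_i/d_o ⇒ d_i = −m·d_o.
1/f = 1/d_o + 1/d_i = 1/d_o − 1/(m·d_o) = (1 − 1/m)/d_o, so d_o = f(1 − 1/m) = (490.0)(1 − 1/(+6.2)) = 411 mm.

411 mm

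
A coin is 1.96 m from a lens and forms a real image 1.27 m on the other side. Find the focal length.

Real image ⇒ d_i = +1.27 m.
1/f = 1/d_o + 1/d_i = 1/(1.96) + 1/(1.27) = 1.298, so f = 0.771 m.
Since f is positive, the lens is converging.

f = 0.771 m (converging)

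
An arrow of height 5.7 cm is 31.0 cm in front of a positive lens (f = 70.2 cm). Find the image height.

10.2 cm

1/d_i = 1/f − 1/d_o = 1/(70.20) − 1/(31.0) = -0.01801, so d_i = -55.52 cm.
m = −d_i/d_o = +1.791.
|h_i| = |m|·h_o = 1.791 × 5.7 = 10.2 cm. The image is virtual, upright and enlarged, on the same side as the object.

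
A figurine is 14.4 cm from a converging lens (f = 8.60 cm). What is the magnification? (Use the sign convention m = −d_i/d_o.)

m = -1.48

1/d_i = 1/f − 1/d_o = 1/(8.600) − 1/(14.4) = 0.04683, so d_i = 21.35 cm.
m = −d_i/d_o = −(21.35)/(14.4) = -1.48.
The image is real, inverted and enlarged, on the far side of the lens.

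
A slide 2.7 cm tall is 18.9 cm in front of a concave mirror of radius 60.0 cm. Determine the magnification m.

m = +2.70

f = R/2 = 60.0/2 = 30.00 cm.
1/d_i = 1/f − 1/d_o = 1/(30.00) − 1/(18.9) = -0.01958, so d_i = -51.08 cm.
m = −d_i/d_o = −(-51.08)/(18.9) = +2.70.
The image is virtual, upright and enlarged, behind the mirror.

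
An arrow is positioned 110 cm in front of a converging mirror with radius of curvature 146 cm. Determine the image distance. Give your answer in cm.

217 cm

f = R/2 = 146/2 = 73.00 cm.
Mirror equation: 1/v = 1/f − 1/u = 1/(73.00) − 1/(110) = 0.01370 − 0.009091 = 0.004608, so v = 217 cm.
The image is real, inverted and enlarged, in front of the mirror.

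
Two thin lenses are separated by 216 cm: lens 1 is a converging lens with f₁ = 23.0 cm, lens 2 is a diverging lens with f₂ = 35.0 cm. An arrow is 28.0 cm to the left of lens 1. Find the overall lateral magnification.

m = -1.32

Lens 1: 1/d_i1 = 1/(23.0) − 1/(28.0) = 0.007764, so d_i1 = 128.8 cm; m₁ = −d_i1/d_o1 = -4.600.
d_o2 = 216 − (128.8) = 87.20 cm.
f₂ = −35.0 cm (diverging).
Lens 2: 1/d_i2 = 1/(-35.0) − 1/(87.20) = -0.04004, so d_i2 = -24.98 cm; m₂ = −d_i2/d_o2 = +0.2864.
m = m₁·m₂ = (-4.600)(+0.2864) = -1.32.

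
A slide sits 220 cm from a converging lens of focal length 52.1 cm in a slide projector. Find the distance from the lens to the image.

Lens equation: 1/d_i = 1/f − 1/d_o = 1/(52.10) − 1/(220) = 0.01919 − 0.004545 = 0.01465, so d_i = 68.3 cm.
The image is real, inverted and reduced, on the far side of the lens.

68.3 cm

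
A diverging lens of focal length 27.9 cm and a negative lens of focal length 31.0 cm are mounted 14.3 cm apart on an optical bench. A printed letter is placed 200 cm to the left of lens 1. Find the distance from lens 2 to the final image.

17.2 cm

Lens 1 is diverging, so f₁ = −27.9 cm.
Lens 1: 1/d_i1 = 1/f₁ − 1/d_o1 = 1/(-27.9) − 1/(200) = -0.04084, so d_i1 = -24.48 cm.
The intermediate image is 24.48 cm to the left of lens 1 (virtual), which is 14.3 − (-24.48) = 38.78 cm to the left of lens 2, so d_o2 = +38.78 cm.
Lens 2 is diverging, so f₂ = −31.0 cm.
Lens 2: 1/d_i2 = 1/f₂ − 1/d_o2 = 1/(-31.0) − 1/(38.78) = -0.05804, so d_i2 = -17.2 cm.
The final image is virtual, 17.2 cm to the left of lens 2 (overall magnification ≈ 0.054).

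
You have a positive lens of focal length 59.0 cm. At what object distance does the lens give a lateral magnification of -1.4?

101 cm

m = −d_i/d_o ⇒ d_i = −m·d_o.
1/f = 1/d_o + 1/d_i = 1/d_o − 1/(m·d_o) = (1 − 1/m)/d_o, so d_o = f(1 − 1/m) = (59.00)(1 − 1/(-1.4)) = 101 cm.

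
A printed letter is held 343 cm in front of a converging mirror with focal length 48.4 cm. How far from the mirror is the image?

56.4 cm

Mirror equation: 1/q = 1/f − 1/p = 1/(48.40) − 1/(343) = 0.02066 − 0.002915 = 0.01775, so q = 56.4 cm.
The image is real, inverted and reduced, in front of the mirror.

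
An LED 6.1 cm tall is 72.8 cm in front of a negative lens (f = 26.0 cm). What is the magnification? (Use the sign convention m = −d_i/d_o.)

For a negative lens, f = -26.0 cm.
1/d_i = 1/f − 1/d_o = 1/(-26.00) − 1/(72.8) = -0.05220, so d_i = -19.16 cm.
m = −d_i/d_o = −(-19.16)/(72.8) = +0.263.
The image is virtual, upright and reduced, on the same side as the object.

m = +0.263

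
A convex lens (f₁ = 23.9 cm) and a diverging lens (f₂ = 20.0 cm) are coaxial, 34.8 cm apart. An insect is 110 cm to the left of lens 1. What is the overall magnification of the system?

Lens 1: 1/d_i1 = 1/(23.9) − 1/(110) = 0.03275, so d_i1 = 30.53 cm; m₁ = −d_i1/d_o1 = -0.2775.
d_o2 = 34.8 − (30.53) = 4.270 cm.
f₂ = −20.0 cm (diverging).
Lens 2: 1/d_i2 = 1/(-20.0) − 1/(4.270) = -0.2842, so d_i2 = -3.519 cm; m₂ = −d_i2/d_o2 = +0.8241.
m = m₁·m₂ = (-0.2775)(+0.8241) = -0.229.

m = -0.229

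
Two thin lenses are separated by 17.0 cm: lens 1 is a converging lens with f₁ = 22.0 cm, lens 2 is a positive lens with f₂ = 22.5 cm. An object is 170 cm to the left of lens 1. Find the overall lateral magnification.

m = -0.109

Lens 1: 1/d_i1 = 1/(22.0) − 1/(170) = 0.03957, so d_i1 = 25.27 cm; m₁ = −d_i1/d_o1 = -0.1486.
d_o2 = 17.0 − (25.27) = -8.270 cm (virtual object).
Lens 2: 1/d_i2 = 1/(22.5) − 1/(-8.270) = 0.1654, so d_i2 = 6.047 cm; m₂ = −d_i2/d_o2 = +0.7312.
m = m₁·m₂ = (-0.1486)(+0.7312) = -0.109.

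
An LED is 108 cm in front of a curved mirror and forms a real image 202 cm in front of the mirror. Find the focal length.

Real image ⇒ d_i = +202 cm.
1/f = 1/d_o + 1/d_i = 1/(108) + 1/(202) = 0.01421, so f = 70.4 cm.
Since f is positive, the curved mirror is concave.

f = 70.4 cm (concave)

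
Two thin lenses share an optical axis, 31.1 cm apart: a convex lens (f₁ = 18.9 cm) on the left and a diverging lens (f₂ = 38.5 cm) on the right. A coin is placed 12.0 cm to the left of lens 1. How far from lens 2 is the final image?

Lens 1: 1/d_i1 = 1/f₁ − 1/d_o1 = 1/(18.9) − 1/(12.0) = -0.03042, so d_i1 = -32.87 cm.
The intermediate image is 32.87 cm to the left of lens 1 (virtual), which is 31.1 − (-32.87) = 63.97 cm to the left of lens 2, so d_o2 = +63.97 cm.
Lens 2 is diverging, so f₂ = −38.5 cm.
Lens 2: 1/d_i2 = 1/f₂ − 1/d_o2 = 1/(-38.5) − 1/(63.97) = -0.04161, so d_i2 = -24.0 cm.
The final image is virtual, 24.0 cm to the left of lens 2 (overall magnification ≈ 1.0).

24.0 cm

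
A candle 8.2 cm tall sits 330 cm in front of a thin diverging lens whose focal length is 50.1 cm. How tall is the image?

For a diverging lens, f = -50.1 cm.
1/d_i = 1/f − 1/d_o = 1/(-50.10) − 1/(330) = -0.02299, so d_i = -43.50 cm.
m = −d_i/d_o = +0.1318.
|h_i| = |m|·h_o = 0.1318 × 8.2 = 1.08 cm. The image is virtual, upright and reduced, on the same side as the object.

1.08 cm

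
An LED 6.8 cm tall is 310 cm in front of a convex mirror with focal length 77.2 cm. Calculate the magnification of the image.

m = +0.199

For a convex mirror, f = -77.2 cm.
1/d_i = 1/f − 1/d_o = 1/(-77.20) − 1/(310) = -0.01618, so d_i = -61.81 cm.
m = −d_i/d_o = −(-61.81)/(310) = +0.199.
The image is virtual, upright and reduced, behind the mirror.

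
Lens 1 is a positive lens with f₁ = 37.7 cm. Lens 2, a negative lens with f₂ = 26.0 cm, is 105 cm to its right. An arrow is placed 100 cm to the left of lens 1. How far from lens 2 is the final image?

Lens 1: 1/d_i1 = 1/f₁ − 1/d_o1 = 1/(37.7) − 1/(100) = 0.01653, so d_i1 = 60.51 cm.
The intermediate image is 60.51 cm to the right of lens 1, which is 105 − (60.51) = 44.49 cm to the left of lens 2, so d_o2 = +44.49 cm.
Lens 2 is diverging, so f₂ = −26.0 cm.
Lens 2: 1/d_i2 = 1/f₂ − 1/d_o2 = 1/(-26.0) − 1/(44.49) = -0.06094, so d_i2 = -16.4 cm.
The final image is virtual, 16.4 cm to the left of lens 2 (overall magnification ≈ -0.22).

16.4 cm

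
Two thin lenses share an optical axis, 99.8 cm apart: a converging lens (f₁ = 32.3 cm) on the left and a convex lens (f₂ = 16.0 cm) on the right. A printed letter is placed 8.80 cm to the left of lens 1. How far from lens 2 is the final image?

Lens 1: 1/d_i1 = 1/f₁ − 1/d_o1 = 1/(32.3) − 1/(8.80) = -0.08268, so d_i1 = -12.10 cm.
The intermediate image is 12.10 cm to the left of lens 1 (virtual), which is 99.8 − (-12.10) = 111.9 cm to the left of lens 2, so d_o2 = +111.9 cm.
Lens 2: 1/d_i2 = 1/f₂ − 1/d_o2 = 1/(16.0) − 1/(111.9) = 0.05356, so d_i2 = 18.7 cm.
The final image is real, 18.7 cm to the right of lens 2 (overall magnification ≈ -0.23).

18.7 cm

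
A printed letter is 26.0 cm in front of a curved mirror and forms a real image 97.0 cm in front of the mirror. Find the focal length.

Real image ⇒ d_i = +97.0 cm.
1/f = 1/d_o + 1/d_i = 1/(26.0) + 1/(97.0) = 0.04877, so f = 20.5 cm.
Since f is positive, the curved mirror is concave.

f = 20.5 cm (concave)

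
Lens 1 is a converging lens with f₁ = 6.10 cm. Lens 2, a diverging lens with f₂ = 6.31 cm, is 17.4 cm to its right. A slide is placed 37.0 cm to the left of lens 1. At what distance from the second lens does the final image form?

Lens 1: 1/d_i1 = 1/f₁ − 1/d_o1 = 1/(6.10) − 1/(37.0) = 0.1369, so d_i1 = 7.304 cm.
The intermediate image is 7.304 cm to the right of lens 1, which is 17.4 − (7.304) = 10.10 cm to the left of lens 2, so d_o2 = +10.10 cm.
Lens 2 is diverging, so f₂ = −6.31 cm.
Lens 2: 1/d_i2 = 1/f₂ − 1/d_o2 = 1/(-6.31) − 1/(10.10) = -0.2575, so d_i2 = -3.88 cm.
The final image is virtual, 3.88 cm to the left of lens 2 (overall magnification ≈ -0.076).

3.88 cm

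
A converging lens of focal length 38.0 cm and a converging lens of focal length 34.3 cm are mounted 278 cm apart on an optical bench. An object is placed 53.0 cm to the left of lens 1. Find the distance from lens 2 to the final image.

Lens 1: 1/d_i1 = 1/f₁ − 1/d_o1 = 1/(38.0) − 1/(53.0) = 0.007448, so d_i1 = 134.3 cm.
The intermediate image is 134.3 cm to the right of lens 1, which is 278 − (134.3) = 143.7 cm to the left of lens 2, so d_o2 = +143.7 cm.
Lens 2: 1/d_i2 = 1/f₂ − 1/d_o2 = 1/(34.3) − 1/(143.7) = 0.02220, so d_i2 = 45.1 cm.
The final image is real, 45.1 cm to the right of lens 2 (overall magnification ≈ 0.79).

45.1 cm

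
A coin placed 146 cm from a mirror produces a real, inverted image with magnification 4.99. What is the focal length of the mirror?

m = −d_i/d_o ⇒ d_i = −m·d_o = −(-4.99)·(146) = 728.5 cm.
1/f = 1/d_o + 1/d_i = 1/(146) + 1/(728.5) = 0.008222, so f = 122 cm.
Since f is positive, the mirror is concave.

f = 122 cm (concave)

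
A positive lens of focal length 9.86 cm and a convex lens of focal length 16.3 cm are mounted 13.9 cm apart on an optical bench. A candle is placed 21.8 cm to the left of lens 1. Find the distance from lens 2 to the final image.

3.28 cm

Lens 1: 1/d_i1 = 1/f₁ − 1/d_o1 = 1/(9.86) − 1/(21.8) = 0.05555, so d_i1 = 18.00 cm.
The intermediate image is 18.00 cm to the right of lens 1, which lies 4.100 cm to the right of lens 2 — a virtual object — so d_o2 = −4.100 cm.
Lens 2: 1/d_i2 = 1/f₂ − 1/d_o2 = 1/(16.3) − 1/(-4.100) = 0.3053, so d_i2 = 3.28 cm.
The final image is real, 3.28 cm to the right of lens 2 (overall magnification ≈ -0.66).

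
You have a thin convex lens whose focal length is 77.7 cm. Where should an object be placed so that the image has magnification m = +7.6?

67.5 cm

m = −d_i/d_o ⇒ d_i = −m·d_o.
1/f = 1/d_o + 1/d_i = 1/d_o − 1/(m·d_o) = (1 − 1/m)/d_o, so d_o = f(1 − 1/m) = (77.70)(1 − 1/(+7.6)) = 67.5 cm.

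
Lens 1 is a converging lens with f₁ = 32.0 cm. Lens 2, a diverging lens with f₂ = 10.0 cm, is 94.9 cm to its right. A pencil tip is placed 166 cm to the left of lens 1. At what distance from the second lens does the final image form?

Lens 1: 1/d_i1 = 1/f₁ − 1/d_o1 = 1/(32.0) − 1/(166) = 0.02523, so d_i1 = 39.64 cm.
The intermediate image is 39.64 cm to the right of lens 1, which is 94.9 − (39.64) = 55.26 cm to the left of lens 2, so d_o2 = +55.26 cm.
Lens 2 is diverging, so f₂ = −10.0 cm.
Lens 2: 1/d_i2 = 1/f₂ − 1/d_o2 = 1/(-10.0) − 1/(55.26) = -0.1181, so d_i2 = -8.47 cm.
The final image is virtual, 8.47 cm to the left of lens 2 (overall magnification ≈ -0.037).

8.47 cm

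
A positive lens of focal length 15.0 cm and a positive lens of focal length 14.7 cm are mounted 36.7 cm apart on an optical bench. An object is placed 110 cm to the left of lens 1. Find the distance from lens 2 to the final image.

61.4 cm

Lens 1: 1/d_i1 = 1/f₁ − 1/d_o1 = 1/(15.0) − 1/(110) = 0.05758, so d_i1 = 17.37 cm.
The intermediate image is 17.37 cm to the right of lens 1, which is 36.7 − (17.37) = 19.33 cm to the left of lens 2, so d_o2 = +19.33 cm.
Lens 2: 1/d_i2 = 1/f₂ − 1/d_o2 = 1/(14.7) − 1/(19.33) = 0.01629, so d_i2 = 61.4 cm.
The final image is real, 61.4 cm to the right of lens 2 (overall magnification ≈ 0.50).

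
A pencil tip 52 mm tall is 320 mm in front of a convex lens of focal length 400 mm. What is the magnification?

m = +5.00

1/d_i = 1/f − 1/d_o = 1/(400.0) − 1/(320) = -0.0006250, so d_i = -1600 mm.
m = −d_i/d_o = −(-1600)/(320) = +5.00.
The image is virtual, upright and enlarged, on the same side as the object.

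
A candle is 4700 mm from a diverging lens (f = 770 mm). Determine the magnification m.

For a diverging lens, f = -770 mm.
1/d_i = 1/f − 1/d_o = 1/(-770.0) − 1/(4700) = -0.001511, so d_i = -661.6 mm.
m = −d_i/d_o = −(-661.6)/(4700) = +0.141.
The image is virtual, upright and reduced, on the same side as the object.

m = +0.141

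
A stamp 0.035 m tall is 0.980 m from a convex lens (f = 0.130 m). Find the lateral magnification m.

m = -0.153

1/d_i = 1/f − 1/d_o = 1/(0.1300) − 1/(0.980) = 6.672, so d_i = 0.1499 m.
m = −d_i/d_o = −(0.1499)/(0.980) = -0.153.
The image is real, inverted and reduced, on the far side of the lens.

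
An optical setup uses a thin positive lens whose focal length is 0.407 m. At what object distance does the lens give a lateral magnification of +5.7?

m = −d_i/d_o ⇒ d_i = −m·d_o.
1/f = 1/d_o + 1/d_i = 1/d_o − 1/(m·d_o) = (1 − 1/m)/d_o, so d_o = f(1 − 1/m) = (0.4070)(1 − 1/(+5.7)) = 0.336 m.

0.336 m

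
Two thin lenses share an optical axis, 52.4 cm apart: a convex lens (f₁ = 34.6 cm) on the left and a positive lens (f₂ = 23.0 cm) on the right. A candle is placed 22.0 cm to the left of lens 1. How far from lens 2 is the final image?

Lens 1: 1/d_i1 = 1/f₁ − 1/d_o1 = 1/(34.6) − 1/(22.0) = -0.01655, so d_i1 = -60.41 cm.
The intermediate image is 60.41 cm to the left of lens 1 (virtual), which is 52.4 − (-60.41) = 112.8 cm to the left of lens 2, so d_o2 = +112.8 cm.
Lens 2: 1/d_i2 = 1/f₂ − 1/d_o2 = 1/(23.0) − 1/(112.8) = 0.03461, so d_i2 = 28.9 cm.
The final image is real, 28.9 cm to the right of lens 2 (overall magnification ≈ -0.70).

28.9 cm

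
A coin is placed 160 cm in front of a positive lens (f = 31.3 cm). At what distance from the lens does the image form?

38.9 cm

Lens equation: 1/v = 1/f − 1/u = 1/(31.30) − 1/(160) = 0.03195 − 0.006250 = 0.02570, so v = 38.9 cm.
The image is real, inverted and reduced, on the far side of the lens.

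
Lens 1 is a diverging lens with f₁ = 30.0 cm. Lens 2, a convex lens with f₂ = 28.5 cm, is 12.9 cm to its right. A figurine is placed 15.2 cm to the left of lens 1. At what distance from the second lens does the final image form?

Lens 1 is diverging, so f₁ = −30.0 cm.
Lens 1: 1/d_i1 = 1/f₁ − 1/d_o1 = 1/(-30.0) − 1/(15.2) = -0.09912, so d_i1 = -10.09 cm.
The intermediate image is 10.09 cm to the left of lens 1 (virtual), which is 12.9 − (-10.09) = 22.99 cm to the left of lens 2, so d_o2 = +22.99 cm.
Lens 2: 1/d_i2 = 1/f₂ − 1/d_o2 = 1/(28.5) − 1/(22.99) = -0.008409, so d_i2 = -119 cm.
The final image is virtual, 119 cm to the left of lens 2 (overall magnification ≈ 3.4).

119 cm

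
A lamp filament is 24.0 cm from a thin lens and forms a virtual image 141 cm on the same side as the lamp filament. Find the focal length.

f = 28.9 cm (converging)

Virtual image ⇒ d_i = −141 cm.
1/f = 1/d_o + 1/d_i = 1/(24.0) + 1/(-141) = 0.03457, so f = 28.9 cm.
Since f is positive, the thin lens is converging.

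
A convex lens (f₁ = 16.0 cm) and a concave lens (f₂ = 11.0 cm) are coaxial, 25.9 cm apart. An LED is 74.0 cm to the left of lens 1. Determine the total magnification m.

m = -0.184

Lens 1: 1/d_i1 = 1/(16.0) − 1/(74.0) = 0.04899, so d_i1 = 20.41 cm; m₁ = −d_i1/d_o1 = -0.2758.
d_o2 = 25.9 − (20.41) = 5.490 cm.
f₂ = −11.0 cm (diverging).
Lens 2: 1/d_i2 = 1/(-11.0) − 1/(5.490) = -0.2731, so d_i2 = -3.662 cm; m₂ = −d_i2/d_o2 = +0.6671.
m = m₁·m₂ = (-0.2758)(+0.6671) = -0.184.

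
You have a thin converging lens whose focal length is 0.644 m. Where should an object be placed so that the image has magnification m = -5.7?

m = −d_i/d_o ⇒ d_i = −m·d_o.
1/f = 1/d_o + 1/d_i = 1/d_o − 1/(m·d_o) = (1 − 1/m)/d_o, so d_o = f(1 − 1/m) = (0.6440)(1 − 1/(-5.7)) = 0.757 m.

0.757 m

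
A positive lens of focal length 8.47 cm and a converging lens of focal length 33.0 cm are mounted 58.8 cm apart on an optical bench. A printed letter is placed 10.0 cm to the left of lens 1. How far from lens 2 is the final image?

3.84 cm

Lens 1: 1/d_i1 = 1/f₁ − 1/d_o1 = 1/(8.47) − 1/(10.0) = 0.01806, so d_i1 = 55.36 cm.
The intermediate image is 55.36 cm to the right of lens 1, which is 58.8 − (55.36) = 3.440 cm to the left of lens 2, so d_o2 = +3.440 cm.
Lens 2: 1/d_i2 = 1/f₂ − 1/d_o2 = 1/(33.0) − 1/(3.440) = -0.2604, so d_i2 = -3.84 cm.
The final image is virtual, 3.84 cm to the left of lens 2 (overall magnification ≈ -6.2).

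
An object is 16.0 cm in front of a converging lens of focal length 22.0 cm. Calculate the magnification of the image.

m = +3.67

1/d_i = 1/f − 1/d_o = 1/(22.00) − 1/(16.0) = -0.01705, so d_i = -58.67 cm.
m = −d_i/d_o = −(-58.67)/(16.0) = +3.67.
The image is virtual, upright and enlarged, on the same side as the object.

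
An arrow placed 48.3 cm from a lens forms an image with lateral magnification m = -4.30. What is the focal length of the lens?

f = 39.2 cm (converging)

m = −d_i/d_o ⇒ d_i = −m·d_o = −(-4.30)·(48.3) = 207.7 cm.
1/f = 1/d_o + 1/d_i = 1/(48.3) + 1/(207.7) = 0.02552, so f = 39.2 cm.
Since f is positive, the lens is converging.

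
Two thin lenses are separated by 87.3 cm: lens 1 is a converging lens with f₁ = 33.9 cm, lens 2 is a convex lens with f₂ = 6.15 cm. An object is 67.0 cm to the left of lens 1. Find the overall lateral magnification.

Lens 1: 1/d_i1 = 1/(33.9) − 1/(67.0) = 0.01457, so d_i1 = 68.62 cm; m₁ = −d_i1/d_o1 = -1.024.
d_o2 = 87.3 − (68.62) = 18.68 cm.
Lens 2: 1/d_i2 = 1/(6.15) − 1/(18.68) = 0.1091, so d_i2 = 9.169 cm; m₂ = −d_i2/d_o2 = -0.4908.
m = m₁·m₂ = (-1.024)(-0.4908) = +0.503.

m = +0.503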